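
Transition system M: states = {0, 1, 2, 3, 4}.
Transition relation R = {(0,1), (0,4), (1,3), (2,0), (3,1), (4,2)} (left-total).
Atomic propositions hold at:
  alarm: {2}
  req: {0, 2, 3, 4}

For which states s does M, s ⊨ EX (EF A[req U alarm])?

{0, 2, 4}

A[req U alarm]: least fixpoint, start Z0 = Sat(alarm) = {2}, add states in Sat(req) with every successor in Z. Z1 = {2, 4}; fixed.
Sat(A[req U alarm]) = {2, 4}
EF A[req U alarm]: least fixpoint, start Z0 = {2, 4}, add states with some successor in Z. Z1 = {0, 2, 4}; fixed.
Sat(EF A[req U alarm]) = {0, 2, 4}
Sat(EX (EF A[req U alarm])) = {s : some successor in {0, 2, 4}} = {0, 2, 4}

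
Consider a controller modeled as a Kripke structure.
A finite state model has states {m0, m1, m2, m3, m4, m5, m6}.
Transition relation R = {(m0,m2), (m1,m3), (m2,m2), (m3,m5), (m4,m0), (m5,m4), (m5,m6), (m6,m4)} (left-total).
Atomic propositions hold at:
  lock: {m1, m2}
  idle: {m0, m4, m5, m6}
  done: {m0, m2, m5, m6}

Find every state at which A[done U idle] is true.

{m0, m4, m5, m6}

A[done U idle]: least fixpoint, start Z0 = Sat(idle) = {m0, m4, m5, m6}, add states in Sat(done) with every successor in Z. Already a fixed point.
Sat(A[done U idle]) = {m0, m4, m5, m6}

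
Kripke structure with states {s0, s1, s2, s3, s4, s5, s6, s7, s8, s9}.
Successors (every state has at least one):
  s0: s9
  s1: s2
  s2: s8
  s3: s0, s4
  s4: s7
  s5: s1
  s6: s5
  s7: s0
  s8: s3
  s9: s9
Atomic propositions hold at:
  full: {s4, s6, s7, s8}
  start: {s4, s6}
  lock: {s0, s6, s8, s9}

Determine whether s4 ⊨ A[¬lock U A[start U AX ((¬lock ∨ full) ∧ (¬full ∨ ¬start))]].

Yes

Sat(¬lock) = {s1, s2, s3, s4, s5, s7}
Sat(¬lock ∨ full) = {s1, s2, s3, s4, s5, s6, s7, s8}
Sat(¬full) = {s0, s1, s2, s3, s5, s9}
Sat(¬start) = {s0, s1, s2, s3, s5, s7, s8, s9}
Sat(¬full ∨ ¬start) = {s0, s1, s2, s3, s5, s7, s8, s9}
Sat((¬lock ∨ full) ∧ (¬full ∨ ¬start)) = {s1, s2, s3, s5, s7, s8}
Sat(AX ((¬lock ∨ full) ∧ (¬full ∨ ¬start))) = {s : every successor in {s1, s2, s3, s5, s7, s8}} = {s1, s2, s4, s5, s6, s8}
A[start U AX ((¬lock ∨ full) ∧ (¬full ∨ ¬start))]: least fixpoint, start Z0 = Sat(AX ((¬lock ∨ full) ∧ (¬full ∨ ¬start))) = {s1, s2, s4, s5, s6, s8}, add states in Sat(start) with every successor in Z. Already a fixed point.
Sat(A[start U AX ((¬lock ∨ full) ∧ (¬full ∨ ¬start))]) = {s1, s2, s4, s5, s6, s8}
A[¬lock U A[start U AX ((¬lock ∨ full) ∧ (¬full ∨ ¬start))]]: least fixpoint, start Z0 = Sat(A[start U AX ((¬lock ∨ full) ∧ (¬full ∨ ¬start))]) = {s1, s2, s4, s5, s6, s8}, add states in Sat(¬lock) with every successor in Z. Already a fixed point.
Sat(A[¬lock U A[start U AX ((¬lock ∨ full) ∧ (¬full ∨ ¬start))]]) = {s1, s2, s4, s5, s6, s8}
s4 ∈ Sat(A[¬lock U A[start U AX ((¬lock ∨ full) ∧ (¬full ∨ ¬start))]]) = {s1, s2, s4, s5, s6, s8}, so the formula holds at s4.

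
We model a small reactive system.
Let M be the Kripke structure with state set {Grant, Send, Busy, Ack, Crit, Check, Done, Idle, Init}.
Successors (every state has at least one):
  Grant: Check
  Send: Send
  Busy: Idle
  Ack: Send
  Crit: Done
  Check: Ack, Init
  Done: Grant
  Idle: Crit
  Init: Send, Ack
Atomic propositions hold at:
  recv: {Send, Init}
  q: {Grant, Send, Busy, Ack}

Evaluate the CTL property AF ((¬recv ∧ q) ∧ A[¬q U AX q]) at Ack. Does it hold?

Yes

Sat(¬recv) = {Grant, Busy, Ack, Crit, Check, Done, Idle}
Sat(¬recv ∧ q) = {Grant, Busy, Ack}
Sat(¬q) = {Crit, Check, Done, Idle, Init}
Sat(AX q) = {s : every successor in {Grant, Send, Busy, Ack}} = {Send, Ack, Done, Init}
A[¬q U AX q]: least fixpoint, start Z0 = Sat(AX q) = {Send, Ack, Done, Init}, add states in Sat(¬q) with every successor in Z. Z1 = {Send, Ack, Crit, Check, Done, Init}; Z2 = {Send, Ack, Crit, Check, Done, Idle, Init}; fixed.
Sat(A[¬q U AX q]) = {Send, Ack, Crit, Check, Done, Idle, Init}
Sat((¬recv ∧ q) ∧ A[¬q U AX q]) = {Ack}
AF ((¬recv ∧ q) ∧ A[¬q U AX q]): least fixpoint, start Z0 = {Ack}, add states with every successor in Z. Already a fixed point.
Sat(AF ((¬recv ∧ q) ∧ A[¬q U AX q])) = {Ack}
Ack ∈ Sat(AF ((¬recv ∧ q) ∧ A[¬q U AX q])) = {Ack}, so the formula holds at Ack.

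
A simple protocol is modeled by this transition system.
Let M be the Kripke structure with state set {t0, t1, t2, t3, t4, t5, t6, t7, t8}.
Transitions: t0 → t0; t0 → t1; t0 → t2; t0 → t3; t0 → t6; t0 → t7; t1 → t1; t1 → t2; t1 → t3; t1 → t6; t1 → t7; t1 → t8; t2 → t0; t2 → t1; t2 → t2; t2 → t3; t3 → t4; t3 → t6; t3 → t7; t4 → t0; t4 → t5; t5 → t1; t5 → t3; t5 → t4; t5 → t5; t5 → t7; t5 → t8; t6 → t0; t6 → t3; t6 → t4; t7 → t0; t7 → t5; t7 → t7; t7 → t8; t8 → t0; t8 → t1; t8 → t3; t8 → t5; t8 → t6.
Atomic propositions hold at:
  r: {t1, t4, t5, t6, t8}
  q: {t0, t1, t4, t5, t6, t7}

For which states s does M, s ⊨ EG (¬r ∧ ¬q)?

Sat(¬r) = {t0, t2, t3, t7}
Sat(¬q) = {t2, t3, t8}
Sat(¬r ∧ ¬q) = {t2, t3}
EG (¬r ∧ ¬q): greatest fixpoint, start Z0 = {t2, t3}, keep only states in Sat with some successor in Z. Z1 = {t2}; fixed.
Sat(EG (¬r ∧ ¬q)) = {t2}

{t2}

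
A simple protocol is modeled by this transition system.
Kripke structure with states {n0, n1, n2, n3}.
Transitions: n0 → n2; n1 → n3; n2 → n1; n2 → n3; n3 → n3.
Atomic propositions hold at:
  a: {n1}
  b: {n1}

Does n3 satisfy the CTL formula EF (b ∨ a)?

No

Sat(b ∨ a) = {n1}
EF (b ∨ a): least fixpoint, start Z0 = {n1}, add states with some successor in Z. Z1 = {n1, n2}; Z2 = {n0, n1, n2}; fixed.
Sat(EF (b ∨ a)) = {n0, n1, n2}
n3 ∉ Sat(EF (b ∨ a)) = {n0, n1, n2}, so the formula does not hold at n3.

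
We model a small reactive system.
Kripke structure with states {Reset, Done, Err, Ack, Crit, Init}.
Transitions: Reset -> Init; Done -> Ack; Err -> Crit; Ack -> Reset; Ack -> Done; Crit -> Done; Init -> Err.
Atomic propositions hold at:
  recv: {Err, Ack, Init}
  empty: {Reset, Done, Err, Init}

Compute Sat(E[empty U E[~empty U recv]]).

{Reset, Done, Err, Ack, Init}

Sat(~empty) = {Ack, Crit}
E[~empty U recv]: least fixpoint, start Z0 = Sat(recv) = {Err, Ack, Init}, add states in Sat(~empty) with some successor in Z. Already a fixed point.
Sat(E[~empty U recv]) = {Err, Ack, Init}
E[empty U E[~empty U recv]]: least fixpoint, start Z0 = Sat(E[~empty U recv]) = {Err, Ack, Init}, add states in Sat(empty) with some successor in Z. Z1 = {Reset, Done, Err, Ack, Init}; fixed.
Sat(E[empty U E[~empty U recv]]) = {Reset, Done, Err, Ack, Init}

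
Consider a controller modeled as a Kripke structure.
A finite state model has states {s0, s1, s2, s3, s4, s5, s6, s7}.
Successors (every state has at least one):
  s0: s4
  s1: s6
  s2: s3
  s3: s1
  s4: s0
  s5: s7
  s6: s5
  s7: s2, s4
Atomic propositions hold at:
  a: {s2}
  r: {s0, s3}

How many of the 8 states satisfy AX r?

Sat(AX r) = {s : every successor in {s0, s3}} = {s2, s4}
|Sat(AX r)| = |{s2, s4}| = 2.

2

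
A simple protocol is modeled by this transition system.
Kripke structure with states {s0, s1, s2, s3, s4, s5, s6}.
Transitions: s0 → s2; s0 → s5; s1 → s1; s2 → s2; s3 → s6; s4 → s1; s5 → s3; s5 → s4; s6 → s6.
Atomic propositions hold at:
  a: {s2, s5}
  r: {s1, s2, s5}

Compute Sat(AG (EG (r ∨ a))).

Sat(r ∨ a) = {s1, s2, s5}
EG (r ∨ a): greatest fixpoint, start Z0 = {s1, s2, s5}, keep only states in Sat with some successor in Z. Z1 = {s1, s2}; fixed.
Sat(EG (r ∨ a)) = {s1, s2}
AG (EG (r ∨ a)): greatest fixpoint, start Z0 = {s1, s2}, keep only states in Sat with every successor in Z. Already a fixed point.
Sat(AG (EG (r ∨ a))) = {s1, s2}

{s1, s2}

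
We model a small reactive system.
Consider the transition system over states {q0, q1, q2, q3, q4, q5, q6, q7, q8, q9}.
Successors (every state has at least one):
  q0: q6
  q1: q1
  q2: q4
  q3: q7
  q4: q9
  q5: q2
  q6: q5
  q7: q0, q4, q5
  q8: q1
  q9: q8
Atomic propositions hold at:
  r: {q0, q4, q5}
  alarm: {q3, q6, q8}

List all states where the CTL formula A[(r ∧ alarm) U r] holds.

Sat(r ∧ alarm) = ∅
A[(r ∧ alarm) U r]: least fixpoint, start Z0 = Sat(r) = {q0, q4, q5}, add states in Sat(r ∧ alarm) with every successor in Z. Already a fixed point.
Sat(A[(r ∧ alarm) U r]) = {q0, q4, q5}

{q0, q4, q5}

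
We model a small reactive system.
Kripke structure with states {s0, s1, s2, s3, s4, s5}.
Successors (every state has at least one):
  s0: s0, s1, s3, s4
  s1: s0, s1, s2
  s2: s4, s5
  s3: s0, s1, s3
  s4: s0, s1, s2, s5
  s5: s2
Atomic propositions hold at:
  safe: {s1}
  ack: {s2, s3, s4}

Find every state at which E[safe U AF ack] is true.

AF ack: least fixpoint, start Z0 = {s2, s3, s4}, add states with every successor in Z. Z1 = {s2, s3, s4, s5}; fixed.
Sat(AF ack) = {s2, s3, s4, s5}
E[safe U AF ack]: least fixpoint, start Z0 = Sat(AF ack) = {s2, s3, s4, s5}, add states in Sat(safe) with some successor in Z. Z1 = {s1, s2, s3, s4, s5}; fixed.
Sat(E[safe U AF ack]) = {s1, s2, s3, s4, s5}

{s1, s2, s3, s4, s5}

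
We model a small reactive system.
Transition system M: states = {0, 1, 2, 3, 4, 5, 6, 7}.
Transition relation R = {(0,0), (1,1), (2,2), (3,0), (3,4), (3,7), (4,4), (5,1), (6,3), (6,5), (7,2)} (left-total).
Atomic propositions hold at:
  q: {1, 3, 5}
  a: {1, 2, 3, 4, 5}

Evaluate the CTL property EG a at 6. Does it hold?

No

EG a: greatest fixpoint, start Z0 = {1, 2, 3, 4, 5}, keep only states in Sat with some successor in Z. Already a fixed point.
Sat(EG a) = {1, 2, 3, 4, 5}
6 ∉ Sat(EG a) = {1, 2, 3, 4, 5}, so the formula does not hold at 6.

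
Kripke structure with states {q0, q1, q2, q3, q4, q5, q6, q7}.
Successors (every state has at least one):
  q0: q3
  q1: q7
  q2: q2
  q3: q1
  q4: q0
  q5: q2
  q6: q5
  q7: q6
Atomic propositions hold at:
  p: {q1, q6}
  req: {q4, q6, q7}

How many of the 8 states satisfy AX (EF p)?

5

EF p: least fixpoint, start Z0 = {q1, q6}, add states with some successor in Z. Z1 = {q1, q3, q6, q7}; Z2 = {q0, q1, q3, q6, q7}; Z3 = {q0, q1, q3, q4, q6, q7}; fixed.
Sat(EF p) = {q0, q1, q3, q4, q6, q7}
Sat(AX (EF p)) = {s : every successor in {q0, q1, q3, q4, q6, q7}} = {q0, q1, q3, q4, q7}
|Sat(AX (EF p))| = |{q0, q1, q3, q4, q7}| = 5.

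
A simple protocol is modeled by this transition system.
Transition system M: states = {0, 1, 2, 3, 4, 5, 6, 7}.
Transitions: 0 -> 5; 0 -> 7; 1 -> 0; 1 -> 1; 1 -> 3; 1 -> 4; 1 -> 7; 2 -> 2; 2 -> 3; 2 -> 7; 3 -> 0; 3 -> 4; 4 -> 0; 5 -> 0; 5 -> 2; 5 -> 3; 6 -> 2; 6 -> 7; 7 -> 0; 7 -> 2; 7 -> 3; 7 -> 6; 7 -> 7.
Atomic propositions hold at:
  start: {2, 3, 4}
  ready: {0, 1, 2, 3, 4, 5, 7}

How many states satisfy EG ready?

EG ready: greatest fixpoint, start Z0 = {0, 1, 2, 3, 4, 5, 7}, keep only states in Sat with some successor in Z. Already a fixed point.
Sat(EG ready) = {0, 1, 2, 3, 4, 5, 7}
|Sat(EG ready)| = |{0, 1, 2, 3, 4, 5, 7}| = 7.

7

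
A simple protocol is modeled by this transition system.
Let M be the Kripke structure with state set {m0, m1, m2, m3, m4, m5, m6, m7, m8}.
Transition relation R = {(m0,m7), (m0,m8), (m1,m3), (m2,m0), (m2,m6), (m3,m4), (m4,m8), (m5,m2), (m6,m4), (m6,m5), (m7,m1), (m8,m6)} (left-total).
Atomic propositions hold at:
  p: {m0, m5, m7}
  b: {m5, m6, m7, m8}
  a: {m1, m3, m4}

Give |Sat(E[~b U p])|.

4

Sat(~b) = {m0, m1, m2, m3, m4}
E[~b U p]: least fixpoint, start Z0 = Sat(p) = {m0, m5, m7}, add states in Sat(~b) with some successor in Z. Z1 = {m0, m2, m5, m7}; fixed.
Sat(E[~b U p]) = {m0, m2, m5, m7}
|Sat(E[~b U p])| = |{m0, m2, m5, m7}| = 4.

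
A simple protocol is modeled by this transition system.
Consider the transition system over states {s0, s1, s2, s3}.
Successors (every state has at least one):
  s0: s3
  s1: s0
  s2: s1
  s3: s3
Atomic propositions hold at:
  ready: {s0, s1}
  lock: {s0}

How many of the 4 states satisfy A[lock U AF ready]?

AF ready: least fixpoint, start Z0 = {s0, s1}, add states with every successor in Z. Z1 = {s0, s1, s2}; fixed.
Sat(AF ready) = {s0, s1, s2}
A[lock U AF ready]: least fixpoint, start Z0 = Sat(AF ready) = {s0, s1, s2}, add states in Sat(lock) with every successor in Z. Already a fixed point.
Sat(A[lock U AF ready]) = {s0, s1, s2}
|Sat(A[lock U AF ready])| = |{s0, s1, s2}| = 3.

3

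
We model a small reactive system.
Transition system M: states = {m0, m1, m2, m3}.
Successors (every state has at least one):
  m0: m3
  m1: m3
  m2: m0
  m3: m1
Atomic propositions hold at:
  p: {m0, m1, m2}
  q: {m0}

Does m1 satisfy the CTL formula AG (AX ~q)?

Sat(~q) = {m1, m2, m3}
Sat(AX ~q) = {s : every successor in {m1, m2, m3}} = {m0, m1, m3}
AG (AX ~q): greatest fixpoint, start Z0 = {m0, m1, m3}, keep only states in Sat with every successor in Z. Already a fixed point.
Sat(AG (AX ~q)) = {m0, m1, m3}
m1 ∈ Sat(AG (AX ~q)) = {m0, m1, m3}, so the formula holds at m1.

Yes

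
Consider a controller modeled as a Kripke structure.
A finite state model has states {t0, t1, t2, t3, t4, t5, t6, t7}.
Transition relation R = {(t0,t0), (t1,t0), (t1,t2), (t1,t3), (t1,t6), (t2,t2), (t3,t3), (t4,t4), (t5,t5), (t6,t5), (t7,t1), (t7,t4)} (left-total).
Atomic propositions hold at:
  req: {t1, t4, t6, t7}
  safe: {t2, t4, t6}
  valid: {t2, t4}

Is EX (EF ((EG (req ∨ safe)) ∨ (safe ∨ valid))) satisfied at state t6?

No

Sat(req ∨ safe) = {t1, t2, t4, t6, t7}
EG (req ∨ safe): greatest fixpoint, start Z0 = {t1, t2, t4, t6, t7}, keep only states in Sat with some successor in Z. Z1 = {t1, t2, t4, t7}; fixed.
Sat(EG (req ∨ safe)) = {t1, t2, t4, t7}
Sat(safe ∨ valid) = {t2, t4, t6}
Sat((EG (req ∨ safe)) ∨ (safe ∨ valid)) = {t1, t2, t4, t6, t7}
EF ((EG (req ∨ safe)) ∨ (safe ∨ valid)): least fixpoint, start Z0 = {t1, t2, t4, t6, t7}, add states with some successor in Z. Already a fixed point.
Sat(EF ((EG (req ∨ safe)) ∨ (safe ∨ valid))) = {t1, t2, t4, t6, t7}
Sat(EX (EF ((EG (req ∨ safe)) ∨ (safe ∨ valid)))) = {s : some successor in {t1, t2, t4, t6, t7}} = {t1, t2, t4, t7}
t6 ∉ Sat(EX (EF ((EG (req ∨ safe)) ∨ (safe ∨ valid)))) = {t1, t2, t4, t7}, so the formula does not hold at t6.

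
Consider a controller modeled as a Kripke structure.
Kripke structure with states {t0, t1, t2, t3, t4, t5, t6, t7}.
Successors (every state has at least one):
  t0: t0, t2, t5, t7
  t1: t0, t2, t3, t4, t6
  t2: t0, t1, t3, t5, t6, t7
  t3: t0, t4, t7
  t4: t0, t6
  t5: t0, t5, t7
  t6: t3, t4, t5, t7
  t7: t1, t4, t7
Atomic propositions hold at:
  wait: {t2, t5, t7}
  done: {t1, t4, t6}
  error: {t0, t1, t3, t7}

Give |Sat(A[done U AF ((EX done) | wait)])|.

7

Sat(EX done) = {s : some successor in {t1, t4, t6}} = {t1, t2, t3, t4, t6, t7}
Sat((EX done) | wait) = {t1, t2, t3, t4, t5, t6, t7}
AF ((EX done) | wait): least fixpoint, start Z0 = {t1, t2, t3, t4, t5, t6, t7}, add states with every successor in Z. Already a fixed point.
Sat(AF ((EX done) | wait)) = {t1, t2, t3, t4, t5, t6, t7}
A[done U AF ((EX done) | wait)]: least fixpoint, start Z0 = Sat(AF ((EX done) | wait)) = {t1, t2, t3, t4, t5, t6, t7}, add states in Sat(done) with every successor in Z. Already a fixed point.
Sat(A[done U AF ((EX done) | wait)]) = {t1, t2, t3, t4, t5, t6, t7}
|Sat(A[done U AF ((EX done) | wait)])| = |{t1, t2, t3, t4, t5, t6, t7}| = 7.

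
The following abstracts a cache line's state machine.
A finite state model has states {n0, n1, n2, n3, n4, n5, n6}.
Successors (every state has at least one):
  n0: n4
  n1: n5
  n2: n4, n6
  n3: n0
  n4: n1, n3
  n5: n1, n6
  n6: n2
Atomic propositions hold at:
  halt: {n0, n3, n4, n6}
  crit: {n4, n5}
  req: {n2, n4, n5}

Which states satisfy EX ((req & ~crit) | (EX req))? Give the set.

Sat(~crit) = {n0, n1, n2, n3, n6}
Sat(req & ~crit) = {n2}
Sat(EX req) = {s : some successor in {n2, n4, n5}} = {n0, n1, n2, n6}
Sat((req & ~crit) | (EX req)) = {n0, n1, n2, n6}
Sat(EX ((req & ~crit) | (EX req))) = {s : some successor in {n0, n1, n2, n6}} = {n2, n3, n4, n5, n6}

{n2, n3, n4, n5, n6}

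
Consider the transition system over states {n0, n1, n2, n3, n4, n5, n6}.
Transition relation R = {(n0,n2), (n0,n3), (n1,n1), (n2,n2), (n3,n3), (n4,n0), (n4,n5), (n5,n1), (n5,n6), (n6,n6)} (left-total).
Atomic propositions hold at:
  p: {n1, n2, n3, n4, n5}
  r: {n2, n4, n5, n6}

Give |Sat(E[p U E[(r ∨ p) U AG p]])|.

5

Sat(r ∨ p) = {n1, n2, n3, n4, n5, n6}
AG p: greatest fixpoint, start Z0 = {n1, n2, n3, n4, n5}, keep only states in Sat with every successor in Z. Z1 = {n1, n2, n3}; fixed.
Sat(AG p) = {n1, n2, n3}
E[(r ∨ p) U AG p]: least fixpoint, start Z0 = Sat(AG p) = {n1, n2, n3}, add states in Sat(r ∨ p) with some successor in Z. Z1 = {n1, n2, n3, n5}; Z2 = {n1, n2, n3, n4, n5}; fixed.
Sat(E[(r ∨ p) U AG p]) = {n1, n2, n3, n4, n5}
E[p U E[(r ∨ p) U AG p]]: least fixpoint, start Z0 = Sat(E[(r ∨ p) U AG p]) = {n1, n2, n3, n4, n5}, add states in Sat(p) with some successor in Z. Already a fixed point.
Sat(E[p U E[(r ∨ p) U AG p]]) = {n1, n2, n3, n4, n5}
|Sat(E[p U E[(r ∨ p) U AG p]])| = |{n1, n2, n3, n4, n5}| = 5.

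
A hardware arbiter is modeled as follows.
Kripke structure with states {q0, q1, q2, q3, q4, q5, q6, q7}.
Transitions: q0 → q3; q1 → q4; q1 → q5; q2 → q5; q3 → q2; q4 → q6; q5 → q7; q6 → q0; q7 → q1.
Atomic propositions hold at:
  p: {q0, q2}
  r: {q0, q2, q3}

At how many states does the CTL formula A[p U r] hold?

A[p U r]: least fixpoint, start Z0 = Sat(r) = {q0, q2, q3}, add states in Sat(p) with every successor in Z. Already a fixed point.
Sat(A[p U r]) = {q0, q2, q3}
|Sat(A[p U r])| = |{q0, q2, q3}| = 3.

3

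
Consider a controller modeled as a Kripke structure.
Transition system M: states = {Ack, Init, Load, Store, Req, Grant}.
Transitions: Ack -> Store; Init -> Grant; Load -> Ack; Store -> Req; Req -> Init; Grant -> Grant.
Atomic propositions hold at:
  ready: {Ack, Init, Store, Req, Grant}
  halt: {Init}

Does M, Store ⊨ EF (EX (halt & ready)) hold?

Yes

Sat(halt & ready) = {Init}
Sat(EX (halt & ready)) = {s : some successor in {Init}} = {Req}
EF (EX (halt & ready)): least fixpoint, start Z0 = {Req}, add states with some successor in Z. Z1 = {Store, Req}; Z2 = {Ack, Store, Req}; Z3 = {Ack, Load, Store, Req}; fixed.
Sat(EF (EX (halt & ready))) = {Ack, Load, Store, Req}
Store ∈ Sat(EF (EX (halt & ready))) = {Ack, Load, Store, Req}, so the formula holds at Store.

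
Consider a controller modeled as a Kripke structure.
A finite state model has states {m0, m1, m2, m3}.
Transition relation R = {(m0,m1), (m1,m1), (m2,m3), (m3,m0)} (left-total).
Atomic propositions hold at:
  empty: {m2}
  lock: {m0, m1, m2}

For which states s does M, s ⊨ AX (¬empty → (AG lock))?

{m0, m1, m3}

Sat(¬empty) = {m0, m1, m3}
AG lock: greatest fixpoint, start Z0 = {m0, m1, m2}, keep only states in Sat with every successor in Z. Z1 = {m0, m1}; fixed.
Sat(AG lock) = {m0, m1}
Sat(¬empty → (AG lock)) = {m0, m1, m2}
Sat(AX (¬empty → (AG lock))) = {s : every successor in {m0, m1, m2}} = {m0, m1, m3}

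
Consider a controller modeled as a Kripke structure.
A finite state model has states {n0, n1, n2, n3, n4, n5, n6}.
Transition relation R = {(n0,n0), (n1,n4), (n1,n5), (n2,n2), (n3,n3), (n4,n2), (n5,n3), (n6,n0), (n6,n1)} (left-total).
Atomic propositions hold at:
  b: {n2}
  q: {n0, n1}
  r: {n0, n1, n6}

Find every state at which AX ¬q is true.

{n1, n2, n3, n4, n5}

Sat(¬q) = {n2, n3, n4, n5, n6}
Sat(AX ¬q) = {s : every successor in {n2, n3, n4, n5, n6}} = {n1, n2, n3, n4, n5}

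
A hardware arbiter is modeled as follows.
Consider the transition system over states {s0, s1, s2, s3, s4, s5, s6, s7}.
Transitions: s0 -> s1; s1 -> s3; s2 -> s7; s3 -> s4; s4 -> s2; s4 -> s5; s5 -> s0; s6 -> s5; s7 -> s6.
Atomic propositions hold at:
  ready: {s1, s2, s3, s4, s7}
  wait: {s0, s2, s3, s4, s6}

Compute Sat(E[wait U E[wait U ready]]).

E[wait U ready]: least fixpoint, start Z0 = Sat(ready) = {s1, s2, s3, s4, s7}, add states in Sat(wait) with some successor in Z. Z1 = {s0, s1, s2, s3, s4, s7}; fixed.
Sat(E[wait U ready]) = {s0, s1, s2, s3, s4, s7}
E[wait U E[wait U ready]]: least fixpoint, start Z0 = Sat(E[wait U ready]) = {s0, s1, s2, s3, s4, s7}, add states in Sat(wait) with some successor in Z. Already a fixed point.
Sat(E[wait U E[wait U ready]]) = {s0, s1, s2, s3, s4, s7}

{s0, s1, s2, s3, s4, s7}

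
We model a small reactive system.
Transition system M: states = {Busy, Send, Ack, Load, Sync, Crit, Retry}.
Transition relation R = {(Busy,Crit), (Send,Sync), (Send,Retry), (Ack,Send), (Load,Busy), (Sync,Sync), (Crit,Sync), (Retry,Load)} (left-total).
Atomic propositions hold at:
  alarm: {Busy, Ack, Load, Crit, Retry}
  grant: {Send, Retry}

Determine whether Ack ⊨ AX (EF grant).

Yes

EF grant: least fixpoint, start Z0 = {Send, Retry}, add states with some successor in Z. Z1 = {Send, Ack, Retry}; fixed.
Sat(EF grant) = {Send, Ack, Retry}
Sat(AX (EF grant)) = {s : every successor in {Send, Ack, Retry}} = {Ack}
Ack ∈ Sat(AX (EF grant)) = {Ack}, so the formula holds at Ack.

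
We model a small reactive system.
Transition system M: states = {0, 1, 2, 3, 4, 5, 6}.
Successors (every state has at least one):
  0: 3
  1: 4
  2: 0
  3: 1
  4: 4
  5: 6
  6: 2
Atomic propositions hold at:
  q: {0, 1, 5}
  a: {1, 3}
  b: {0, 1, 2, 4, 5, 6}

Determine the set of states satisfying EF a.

{0, 1, 2, 3, 5, 6}

EF a: least fixpoint, start Z0 = {1, 3}, add states with some successor in Z. Z1 = {0, 1, 3}; Z2 = {0, 1, 2, 3}; Z3 = {0, 1, 2, 3, 6}; Z4 = {0, 1, 2, 3, 5, 6}; fixed.
Sat(EF a) = {0, 1, 2, 3, 5, 6}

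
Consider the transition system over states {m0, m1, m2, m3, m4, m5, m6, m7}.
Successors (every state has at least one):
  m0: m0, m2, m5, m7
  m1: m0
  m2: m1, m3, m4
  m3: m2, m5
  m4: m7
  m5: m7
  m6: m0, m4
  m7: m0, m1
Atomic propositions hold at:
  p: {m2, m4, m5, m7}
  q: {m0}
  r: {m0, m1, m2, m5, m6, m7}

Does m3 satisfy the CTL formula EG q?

No

EG q: greatest fixpoint, start Z0 = {m0}, keep only states in Sat with some successor in Z. Already a fixed point.
Sat(EG q) = {m0}
m3 ∉ Sat(EG q) = {m0}, so the formula does not hold at m3.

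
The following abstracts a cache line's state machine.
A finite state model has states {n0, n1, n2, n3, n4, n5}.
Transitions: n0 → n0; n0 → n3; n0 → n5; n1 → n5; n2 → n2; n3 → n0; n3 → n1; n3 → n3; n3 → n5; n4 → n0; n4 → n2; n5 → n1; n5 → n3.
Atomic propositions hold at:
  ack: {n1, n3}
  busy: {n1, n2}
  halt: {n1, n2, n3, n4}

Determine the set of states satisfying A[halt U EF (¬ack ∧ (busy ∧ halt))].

Sat(¬ack) = {n0, n2, n4, n5}
Sat(busy ∧ halt) = {n1, n2}
Sat(¬ack ∧ (busy ∧ halt)) = {n2}
EF (¬ack ∧ (busy ∧ halt)): least fixpoint, start Z0 = {n2}, add states with some successor in Z. Z1 = {n2, n4}; fixed.
Sat(EF (¬ack ∧ (busy ∧ halt))) = {n2, n4}
A[halt U EF (¬ack ∧ (busy ∧ halt))]: least fixpoint, start Z0 = Sat(EF (¬ack ∧ (busy ∧ halt))) = {n2, n4}, add states in Sat(halt) with every successor in Z. Already a fixed point.
Sat(A[halt U EF (¬ack ∧ (busy ∧ halt))]) = {n2, n4}

{n2, n4}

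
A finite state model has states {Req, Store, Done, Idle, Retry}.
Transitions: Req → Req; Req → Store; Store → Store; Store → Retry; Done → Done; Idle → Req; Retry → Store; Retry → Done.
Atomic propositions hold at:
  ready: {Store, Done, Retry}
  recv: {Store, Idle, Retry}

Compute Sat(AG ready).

{Store, Done, Retry}

AG ready: greatest fixpoint, start Z0 = {Store, Done, Retry}, keep only states in Sat with every successor in Z. Already a fixed point.
Sat(AG ready) = {Store, Done, Retry}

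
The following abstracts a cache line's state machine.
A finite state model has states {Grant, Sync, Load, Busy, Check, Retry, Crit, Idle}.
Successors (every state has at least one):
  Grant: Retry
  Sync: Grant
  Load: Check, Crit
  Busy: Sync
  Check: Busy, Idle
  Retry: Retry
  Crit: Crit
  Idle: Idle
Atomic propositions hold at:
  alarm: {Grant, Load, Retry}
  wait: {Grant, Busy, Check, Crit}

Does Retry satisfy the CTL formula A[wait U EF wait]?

EF wait: least fixpoint, start Z0 = {Grant, Busy, Check, Crit}, add states with some successor in Z. Z1 = {Grant, Sync, Load, Busy, Check, Crit}; fixed.
Sat(EF wait) = {Grant, Sync, Load, Busy, Check, Crit}
A[wait U EF wait]: least fixpoint, start Z0 = Sat(EF wait) = {Grant, Sync, Load, Busy, Check, Crit}, add states in Sat(wait) with every successor in Z. Already a fixed point.
Sat(A[wait U EF wait]) = {Grant, Sync, Load, Busy, Check, Crit}
Retry ∉ Sat(A[wait U EF wait]) = {Grant, Sync, Load, Busy, Check, Crit}, so the formula does not hold at Retry.

No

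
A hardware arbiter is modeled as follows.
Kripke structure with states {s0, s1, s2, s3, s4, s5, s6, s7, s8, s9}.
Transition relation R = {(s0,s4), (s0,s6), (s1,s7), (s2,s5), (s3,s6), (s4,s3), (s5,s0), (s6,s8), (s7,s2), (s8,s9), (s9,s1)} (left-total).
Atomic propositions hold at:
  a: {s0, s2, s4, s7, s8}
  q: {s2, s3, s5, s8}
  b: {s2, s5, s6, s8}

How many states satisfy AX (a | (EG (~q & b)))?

Sat(~q) = {s0, s1, s4, s6, s7, s9}
Sat(~q & b) = {s6}
EG (~q & b): greatest fixpoint, start Z0 = {s6}, keep only states in Sat with some successor in Z. Z1 = ∅; fixed.
Sat(EG (~q & b)) = ∅
Sat(a | (EG (~q & b))) = {s0, s2, s4, s7, s8}
Sat(AX (a | (EG (~q & b)))) = {s : every successor in {s0, s2, s4, s7, s8}} = {s1, s5, s6, s7}
|Sat(AX (a | (EG (~q & b))))| = |{s1, s5, s6, s7}| = 4.

4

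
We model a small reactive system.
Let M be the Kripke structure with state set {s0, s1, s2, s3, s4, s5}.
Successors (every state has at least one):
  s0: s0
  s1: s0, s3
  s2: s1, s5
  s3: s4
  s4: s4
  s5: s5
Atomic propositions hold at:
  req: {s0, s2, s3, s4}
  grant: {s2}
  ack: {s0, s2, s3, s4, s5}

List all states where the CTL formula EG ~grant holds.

Sat(~grant) = {s0, s1, s3, s4, s5}
EG ~grant: greatest fixpoint, start Z0 = {s0, s1, s3, s4, s5}, keep only states in Sat with some successor in Z. Already a fixed point.
Sat(EG ~grant) = {s0, s1, s3, s4, s5}

{s0, s1, s3, s4, s5}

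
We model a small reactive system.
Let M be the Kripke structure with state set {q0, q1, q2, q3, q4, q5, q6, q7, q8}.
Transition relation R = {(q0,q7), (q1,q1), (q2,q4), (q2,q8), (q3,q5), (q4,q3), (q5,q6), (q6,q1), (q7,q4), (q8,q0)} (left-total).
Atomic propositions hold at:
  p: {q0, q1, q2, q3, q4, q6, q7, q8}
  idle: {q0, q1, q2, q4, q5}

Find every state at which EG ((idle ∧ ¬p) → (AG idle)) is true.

{q1, q6}

Sat(¬p) = {q5}
Sat(idle ∧ ¬p) = {q5}
AG idle: greatest fixpoint, start Z0 = {q0, q1, q2, q4, q5}, keep only states in Sat with every successor in Z. Z1 = {q1}; fixed.
Sat(AG idle) = {q1}
Sat((idle ∧ ¬p) → (AG idle)) = {q0, q1, q2, q3, q4, q6, q7, q8}
EG ((idle ∧ ¬p) → (AG idle)): greatest fixpoint, start Z0 = {q0, q1, q2, q3, q4, q6, q7, q8}, keep only states in Sat with some successor in Z. Z1 = {q0, q1, q2, q4, q6, q7, q8}; Z2 = {q0, q1, q2, q6, q7, q8}; Z3 = {q0, q1, q2, q6, q8}; Z4 = {q1, q2, q6, q8}; Z5 = {q1, q2, q6}; Z6 = {q1, q6}; fixed.
Sat(EG ((idle ∧ ¬p) → (AG idle))) = {q1, q6}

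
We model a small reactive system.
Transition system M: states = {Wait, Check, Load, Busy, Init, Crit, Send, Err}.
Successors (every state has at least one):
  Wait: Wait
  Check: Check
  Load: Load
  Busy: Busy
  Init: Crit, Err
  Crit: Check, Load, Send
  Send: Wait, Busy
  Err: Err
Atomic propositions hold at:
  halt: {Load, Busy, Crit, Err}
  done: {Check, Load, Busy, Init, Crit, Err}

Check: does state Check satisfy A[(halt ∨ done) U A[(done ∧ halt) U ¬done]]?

No

Sat(halt ∨ done) = {Check, Load, Busy, Init, Crit, Err}
Sat(done ∧ halt) = {Load, Busy, Crit, Err}
Sat(¬done) = {Wait, Send}
A[(done ∧ halt) U ¬done]: least fixpoint, start Z0 = Sat(¬done) = {Wait, Send}, add states in Sat(done ∧ halt) with every successor in Z. Already a fixed point.
Sat(A[(done ∧ halt) U ¬done]) = {Wait, Send}
A[(halt ∨ done) U A[(done ∧ halt) U ¬done]]: least fixpoint, start Z0 = Sat(A[(done ∧ halt) U ¬done]) = {Wait, Send}, add states in Sat(halt ∨ done) with every successor in Z. Already a fixed point.
Sat(A[(halt ∨ done) U A[(done ∧ halt) U ¬done]]) = {Wait, Send}
Check ∉ Sat(A[(halt ∨ done) U A[(done ∧ halt) U ¬done]]) = {Wait, Send}, so the formula does not hold at Check.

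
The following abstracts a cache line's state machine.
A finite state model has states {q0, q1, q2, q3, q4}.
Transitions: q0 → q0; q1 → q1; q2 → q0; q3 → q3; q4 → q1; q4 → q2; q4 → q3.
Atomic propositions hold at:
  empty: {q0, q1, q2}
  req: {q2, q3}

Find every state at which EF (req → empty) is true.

{q0, q1, q2, q4}

Sat(req → empty) = {q0, q1, q2, q4}
EF (req → empty): least fixpoint, start Z0 = {q0, q1, q2, q4}, add states with some successor in Z. Already a fixed point.
Sat(EF (req → empty)) = {q0, q1, q2, q4}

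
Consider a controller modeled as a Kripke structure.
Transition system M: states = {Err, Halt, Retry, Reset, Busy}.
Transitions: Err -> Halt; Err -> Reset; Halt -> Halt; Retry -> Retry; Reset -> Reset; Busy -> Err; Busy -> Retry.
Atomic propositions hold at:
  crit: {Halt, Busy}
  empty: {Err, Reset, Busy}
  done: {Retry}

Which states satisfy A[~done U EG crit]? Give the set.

Sat(~done) = {Err, Halt, Reset, Busy}
EG crit: greatest fixpoint, start Z0 = {Halt, Busy}, keep only states in Sat with some successor in Z. Z1 = {Halt}; fixed.
Sat(EG crit) = {Halt}
A[~done U EG crit]: least fixpoint, start Z0 = Sat(EG crit) = {Halt}, add states in Sat(~done) with every successor in Z. Already a fixed point.
Sat(A[~done U EG crit]) = {Halt}

{Halt}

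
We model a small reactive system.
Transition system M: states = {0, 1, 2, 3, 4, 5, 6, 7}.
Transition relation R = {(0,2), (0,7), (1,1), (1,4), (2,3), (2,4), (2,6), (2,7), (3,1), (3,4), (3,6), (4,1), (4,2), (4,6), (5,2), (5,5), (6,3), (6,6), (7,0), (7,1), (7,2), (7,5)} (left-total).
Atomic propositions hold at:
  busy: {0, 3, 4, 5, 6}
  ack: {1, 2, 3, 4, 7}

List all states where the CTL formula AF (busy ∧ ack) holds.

Sat(busy ∧ ack) = {3, 4}
AF (busy ∧ ack): least fixpoint, start Z0 = {3, 4}, add states with every successor in Z. Already a fixed point.
Sat(AF (busy ∧ ack)) = {3, 4}

{3, 4}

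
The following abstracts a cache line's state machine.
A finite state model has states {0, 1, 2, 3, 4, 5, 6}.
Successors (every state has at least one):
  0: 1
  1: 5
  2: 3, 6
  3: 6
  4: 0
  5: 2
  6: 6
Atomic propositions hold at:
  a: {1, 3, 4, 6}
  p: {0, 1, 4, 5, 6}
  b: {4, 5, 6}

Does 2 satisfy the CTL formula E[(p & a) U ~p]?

Sat(p & a) = {1, 4, 6}
Sat(~p) = {2, 3}
E[(p & a) U ~p]: least fixpoint, start Z0 = Sat(~p) = {2, 3}, add states in Sat(p & a) with some successor in Z. Already a fixed point.
Sat(E[(p & a) U ~p]) = {2, 3}
2 ∈ Sat(E[(p & a) U ~p]) = {2, 3}, so the formula holds at 2.

Yes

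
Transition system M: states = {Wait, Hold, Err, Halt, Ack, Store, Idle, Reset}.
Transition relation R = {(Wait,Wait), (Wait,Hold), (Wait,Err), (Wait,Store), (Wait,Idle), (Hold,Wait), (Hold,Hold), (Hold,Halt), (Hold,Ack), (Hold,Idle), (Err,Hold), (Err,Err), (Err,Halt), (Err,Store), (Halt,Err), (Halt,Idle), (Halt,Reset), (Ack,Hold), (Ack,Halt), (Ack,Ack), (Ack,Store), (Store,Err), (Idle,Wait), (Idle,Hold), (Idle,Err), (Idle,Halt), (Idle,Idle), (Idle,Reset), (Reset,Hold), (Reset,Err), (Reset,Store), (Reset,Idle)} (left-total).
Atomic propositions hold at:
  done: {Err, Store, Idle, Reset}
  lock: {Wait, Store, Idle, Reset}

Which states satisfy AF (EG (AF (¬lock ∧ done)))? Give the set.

Sat(¬lock) = {Hold, Err, Halt, Ack}
Sat(¬lock ∧ done) = {Err}
AF (¬lock ∧ done): least fixpoint, start Z0 = {Err}, add states with every successor in Z. Z1 = {Err, Store}; fixed.
Sat(AF (¬lock ∧ done)) = {Err, Store}
EG (AF (¬lock ∧ done)): greatest fixpoint, start Z0 = {Err, Store}, keep only states in Sat with some successor in Z. Already a fixed point.
Sat(EG (AF (¬lock ∧ done))) = {Err, Store}
AF (EG (AF (¬lock ∧ done))): least fixpoint, start Z0 = {Err, Store}, add states with every successor in Z. Already a fixed point.
Sat(AF (EG (AF (¬lock ∧ done)))) = {Err, Store}

{Err, Store}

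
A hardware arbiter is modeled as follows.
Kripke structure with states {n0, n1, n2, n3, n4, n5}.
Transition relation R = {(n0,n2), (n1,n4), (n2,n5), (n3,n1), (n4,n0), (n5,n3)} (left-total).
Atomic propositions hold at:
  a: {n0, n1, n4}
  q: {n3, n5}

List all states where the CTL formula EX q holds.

Sat(EX q) = {s : some successor in {n3, n5}} = {n2, n5}

{n2, n5}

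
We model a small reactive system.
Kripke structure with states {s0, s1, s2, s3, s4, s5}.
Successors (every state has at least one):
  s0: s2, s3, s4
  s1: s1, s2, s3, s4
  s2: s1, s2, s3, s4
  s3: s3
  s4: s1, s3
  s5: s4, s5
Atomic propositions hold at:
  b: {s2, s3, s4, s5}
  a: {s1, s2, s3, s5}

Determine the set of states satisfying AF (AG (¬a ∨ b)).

{s3}

Sat(¬a) = {s0, s4}
Sat(¬a ∨ b) = {s0, s2, s3, s4, s5}
AG (¬a ∨ b): greatest fixpoint, start Z0 = {s0, s2, s3, s4, s5}, keep only states in Sat with every successor in Z. Z1 = {s0, s3, s5}; Z2 = {s3}; fixed.
Sat(AG (¬a ∨ b)) = {s3}
AF (AG (¬a ∨ b)): least fixpoint, start Z0 = {s3}, add states with every successor in Z. Already a fixed point.
Sat(AF (AG (¬a ∨ b))) = {s3}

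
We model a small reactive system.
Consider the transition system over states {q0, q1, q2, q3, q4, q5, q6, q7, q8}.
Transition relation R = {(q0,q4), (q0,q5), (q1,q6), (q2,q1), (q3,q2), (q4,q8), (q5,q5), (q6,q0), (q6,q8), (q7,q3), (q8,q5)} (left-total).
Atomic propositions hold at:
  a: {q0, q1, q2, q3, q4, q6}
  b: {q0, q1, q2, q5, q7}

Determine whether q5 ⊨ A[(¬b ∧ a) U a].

No

Sat(¬b) = {q3, q4, q6, q8}
Sat(¬b ∧ a) = {q3, q4, q6}
A[(¬b ∧ a) U a]: least fixpoint, start Z0 = Sat(a) = {q0, q1, q2, q3, q4, q6}, add states in Sat(¬b ∧ a) with every successor in Z. Already a fixed point.
Sat(A[(¬b ∧ a) U a]) = {q0, q1, q2, q3, q4, q6}
q5 ∉ Sat(A[(¬b ∧ a) U a]) = {q0, q1, q2, q3, q4, q6}, so the formula does not hold at q5.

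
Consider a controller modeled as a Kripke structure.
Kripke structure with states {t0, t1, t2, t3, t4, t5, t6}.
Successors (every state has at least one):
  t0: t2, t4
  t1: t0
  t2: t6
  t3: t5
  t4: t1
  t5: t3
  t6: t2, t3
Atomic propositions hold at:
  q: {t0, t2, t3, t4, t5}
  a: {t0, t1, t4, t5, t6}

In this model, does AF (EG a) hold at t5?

EG a: greatest fixpoint, start Z0 = {t0, t1, t4, t5, t6}, keep only states in Sat with some successor in Z. Z1 = {t0, t1, t4}; fixed.
Sat(EG a) = {t0, t1, t4}
AF (EG a): least fixpoint, start Z0 = {t0, t1, t4}, add states with every successor in Z. Already a fixed point.
Sat(AF (EG a)) = {t0, t1, t4}
t5 ∉ Sat(AF (EG a)) = {t0, t1, t4}, so the formula does not hold at t5.

No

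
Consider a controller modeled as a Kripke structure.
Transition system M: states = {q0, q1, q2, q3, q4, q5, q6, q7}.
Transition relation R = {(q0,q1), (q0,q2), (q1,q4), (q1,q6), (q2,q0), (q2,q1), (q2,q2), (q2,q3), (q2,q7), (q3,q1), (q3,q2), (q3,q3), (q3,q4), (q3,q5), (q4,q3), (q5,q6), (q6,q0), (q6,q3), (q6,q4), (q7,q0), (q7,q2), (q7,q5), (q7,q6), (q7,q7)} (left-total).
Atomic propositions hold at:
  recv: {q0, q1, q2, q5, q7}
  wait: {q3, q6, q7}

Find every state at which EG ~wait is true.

{q0, q2}

Sat(~wait) = {q0, q1, q2, q4, q5}
EG ~wait: greatest fixpoint, start Z0 = {q0, q1, q2, q4, q5}, keep only states in Sat with some successor in Z. Z1 = {q0, q1, q2}; Z2 = {q0, q2}; fixed.
Sat(EG ~wait) = {q0, q2}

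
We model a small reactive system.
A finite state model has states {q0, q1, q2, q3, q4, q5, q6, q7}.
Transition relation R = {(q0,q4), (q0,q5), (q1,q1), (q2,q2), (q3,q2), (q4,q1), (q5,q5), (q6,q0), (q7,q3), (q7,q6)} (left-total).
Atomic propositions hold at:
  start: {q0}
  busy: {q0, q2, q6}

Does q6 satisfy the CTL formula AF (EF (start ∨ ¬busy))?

Sat(¬busy) = {q1, q3, q4, q5, q7}
Sat(start ∨ ¬busy) = {q0, q1, q3, q4, q5, q7}
EF (start ∨ ¬busy): least fixpoint, start Z0 = {q0, q1, q3, q4, q5, q7}, add states with some successor in Z. Z1 = {q0, q1, q3, q4, q5, q6, q7}; fixed.
Sat(EF (start ∨ ¬busy)) = {q0, q1, q3, q4, q5, q6, q7}
AF (EF (start ∨ ¬busy)): least fixpoint, start Z0 = {q0, q1, q3, q4, q5, q6, q7}, add states with every successor in Z. Already a fixed point.
Sat(AF (EF (start ∨ ¬busy))) = {q0, q1, q3, q4, q5, q6, q7}
q6 ∈ Sat(AF (EF (start ∨ ¬busy))) = {q0, q1, q3, q4, q5, q6, q7}, so the formula holds at q6.

Yes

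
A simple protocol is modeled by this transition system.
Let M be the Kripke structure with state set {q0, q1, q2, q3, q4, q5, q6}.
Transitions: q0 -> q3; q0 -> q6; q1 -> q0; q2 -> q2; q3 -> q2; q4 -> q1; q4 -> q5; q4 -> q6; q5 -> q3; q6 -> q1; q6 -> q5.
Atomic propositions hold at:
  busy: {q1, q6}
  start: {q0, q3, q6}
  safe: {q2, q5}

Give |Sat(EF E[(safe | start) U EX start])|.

Sat(safe | start) = {q0, q2, q3, q5, q6}
Sat(EX start) = {s : some successor in {q0, q3, q6}} = {q0, q1, q4, q5}
E[(safe | start) U EX start]: least fixpoint, start Z0 = Sat(EX start) = {q0, q1, q4, q5}, add states in Sat(safe | start) with some successor in Z. Z1 = {q0, q1, q4, q5, q6}; fixed.
Sat(E[(safe | start) U EX start]) = {q0, q1, q4, q5, q6}
EF E[(safe | start) U EX start]: least fixpoint, start Z0 = {q0, q1, q4, q5, q6}, add states with some successor in Z. Already a fixed point.
Sat(EF E[(safe | start) U EX start]) = {q0, q1, q4, q5, q6}
|Sat(EF E[(safe | start) U EX start])| = |{q0, q1, q4, q5, q6}| = 5.

5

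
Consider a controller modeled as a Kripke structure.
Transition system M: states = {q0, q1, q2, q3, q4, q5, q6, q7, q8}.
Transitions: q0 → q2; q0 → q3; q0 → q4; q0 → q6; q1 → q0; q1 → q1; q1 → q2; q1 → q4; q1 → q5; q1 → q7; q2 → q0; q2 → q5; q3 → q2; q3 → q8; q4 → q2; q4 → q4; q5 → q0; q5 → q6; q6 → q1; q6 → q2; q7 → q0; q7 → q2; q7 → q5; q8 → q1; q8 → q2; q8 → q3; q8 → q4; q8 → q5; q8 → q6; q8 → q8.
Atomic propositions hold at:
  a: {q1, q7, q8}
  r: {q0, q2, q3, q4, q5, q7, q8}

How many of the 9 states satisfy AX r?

Sat(AX r) = {s : every successor in {q0, q2, q3, q4, q5, q7, q8}} = {q2, q3, q4, q7}
|Sat(AX r)| = |{q2, q3, q4, q7}| = 4.

4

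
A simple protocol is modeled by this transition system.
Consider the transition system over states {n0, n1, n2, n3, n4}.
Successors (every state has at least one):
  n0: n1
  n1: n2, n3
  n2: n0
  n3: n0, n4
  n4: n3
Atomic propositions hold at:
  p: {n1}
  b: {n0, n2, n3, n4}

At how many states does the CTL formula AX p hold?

1

Sat(AX p) = {s : every successor in {n1}} = {n0}
|Sat(AX p)| = |{n0}| = 1.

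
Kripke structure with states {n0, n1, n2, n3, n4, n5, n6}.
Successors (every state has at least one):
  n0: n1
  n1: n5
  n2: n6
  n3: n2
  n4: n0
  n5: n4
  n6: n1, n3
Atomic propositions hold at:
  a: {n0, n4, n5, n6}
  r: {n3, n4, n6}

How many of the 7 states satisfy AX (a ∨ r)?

4

Sat(a ∨ r) = {n0, n3, n4, n5, n6}
Sat(AX (a ∨ r)) = {s : every successor in {n0, n3, n4, n5, n6}} = {n1, n2, n4, n5}
|Sat(AX (a ∨ r))| = |{n1, n2, n4, n5}| = 4.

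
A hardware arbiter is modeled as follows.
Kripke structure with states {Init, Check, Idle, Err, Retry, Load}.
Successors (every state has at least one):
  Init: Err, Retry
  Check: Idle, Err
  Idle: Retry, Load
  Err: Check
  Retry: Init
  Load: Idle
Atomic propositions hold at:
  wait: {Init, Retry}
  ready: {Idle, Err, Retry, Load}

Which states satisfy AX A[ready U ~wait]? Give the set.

Sat(~wait) = {Check, Idle, Err, Load}
A[ready U ~wait]: least fixpoint, start Z0 = Sat(~wait) = {Check, Idle, Err, Load}, add states in Sat(ready) with every successor in Z. Already a fixed point.
Sat(A[ready U ~wait]) = {Check, Idle, Err, Load}
Sat(AX A[ready U ~wait]) = {s : every successor in {Check, Idle, Err, Load}} = {Check, Err, Load}

{Check, Err, Load}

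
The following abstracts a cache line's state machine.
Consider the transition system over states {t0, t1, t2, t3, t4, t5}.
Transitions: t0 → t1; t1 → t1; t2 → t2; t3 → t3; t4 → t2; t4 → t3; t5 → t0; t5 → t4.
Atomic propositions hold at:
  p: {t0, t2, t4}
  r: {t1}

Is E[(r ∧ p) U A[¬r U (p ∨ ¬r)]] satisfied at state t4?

Sat(r ∧ p) = ∅
Sat(¬r) = {t0, t2, t3, t4, t5}
Sat(p ∨ ¬r) = {t0, t2, t3, t4, t5}
A[¬r U (p ∨ ¬r)]: least fixpoint, start Z0 = Sat((p ∨ ¬r)) = {t0, t2, t3, t4, t5}, add states in Sat(¬r) with every successor in Z. Already a fixed point.
Sat(A[¬r U (p ∨ ¬r)]) = {t0, t2, t3, t4, t5}
E[(r ∧ p) U A[¬r U (p ∨ ¬r)]]: least fixpoint, start Z0 = Sat(A[¬r U (p ∨ ¬r)]) = {t0, t2, t3, t4, t5}, add states in Sat(r ∧ p) with some successor in Z. Already a fixed point.
Sat(E[(r ∧ p) U A[¬r U (p ∨ ¬r)]]) = {t0, t2, t3, t4, t5}
t4 ∈ Sat(E[(r ∧ p) U A[¬r U (p ∨ ¬r)]]) = {t0, t2, t3, t4, t5}, so the formula holds at t4.

Yes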